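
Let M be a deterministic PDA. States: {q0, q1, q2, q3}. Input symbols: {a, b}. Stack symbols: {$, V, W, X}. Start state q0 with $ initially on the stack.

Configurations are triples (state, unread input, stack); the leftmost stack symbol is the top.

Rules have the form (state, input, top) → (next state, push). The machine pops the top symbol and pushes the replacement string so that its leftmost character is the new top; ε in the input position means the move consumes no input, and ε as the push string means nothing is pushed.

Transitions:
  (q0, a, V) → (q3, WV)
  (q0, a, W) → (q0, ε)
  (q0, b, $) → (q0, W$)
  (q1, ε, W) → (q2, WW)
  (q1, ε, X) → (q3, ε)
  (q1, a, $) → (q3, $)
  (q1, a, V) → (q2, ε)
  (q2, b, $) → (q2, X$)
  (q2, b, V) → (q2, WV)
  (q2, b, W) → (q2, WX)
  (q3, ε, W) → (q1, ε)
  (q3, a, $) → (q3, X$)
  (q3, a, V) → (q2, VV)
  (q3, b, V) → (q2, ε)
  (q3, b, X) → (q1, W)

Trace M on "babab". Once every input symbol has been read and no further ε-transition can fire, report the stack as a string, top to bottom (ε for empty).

W$

(q0, babab, $)
  read b, top $: go to q0, push W$ → (q0, abab, W$)
  read a, top W: go to q0, push ε → (q0, bab, $)
  read b, top $: go to q0, push W$ → (q0, ab, W$)
  read a, top W: go to q0, push ε → (q0, b, $)
  read b, top $: go to q0, push W$ → (q0, ε, W$)
All input consumed in state q0 with stack W$.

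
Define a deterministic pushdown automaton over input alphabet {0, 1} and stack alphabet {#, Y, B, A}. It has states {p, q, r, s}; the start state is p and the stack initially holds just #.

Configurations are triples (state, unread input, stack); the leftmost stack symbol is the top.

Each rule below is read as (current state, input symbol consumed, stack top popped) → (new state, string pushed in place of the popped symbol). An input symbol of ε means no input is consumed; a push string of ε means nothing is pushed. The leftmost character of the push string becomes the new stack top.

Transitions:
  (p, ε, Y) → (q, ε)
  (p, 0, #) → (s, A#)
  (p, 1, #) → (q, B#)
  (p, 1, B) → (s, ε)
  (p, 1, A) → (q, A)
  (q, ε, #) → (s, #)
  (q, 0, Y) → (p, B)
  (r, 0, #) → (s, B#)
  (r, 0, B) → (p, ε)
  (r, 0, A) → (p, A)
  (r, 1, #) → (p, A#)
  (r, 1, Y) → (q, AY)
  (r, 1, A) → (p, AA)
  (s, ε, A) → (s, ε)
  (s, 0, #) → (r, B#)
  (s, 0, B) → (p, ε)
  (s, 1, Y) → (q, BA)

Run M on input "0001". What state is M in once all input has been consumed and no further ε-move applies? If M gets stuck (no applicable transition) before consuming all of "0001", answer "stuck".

q

(p, 0001, #)
  read 0, top #: go to s, push A# → (s, 001, A#)
  ε-move, top A: go to s, push ε → (s, 001, #)
  read 0, top #: go to r, push B# → (r, 01, B#)
  read 0, top B: go to p, push ε → (p, 1, #)
  read 1, top #: go to q, push B# → (q, ε, B#)
All input consumed; M is in state q.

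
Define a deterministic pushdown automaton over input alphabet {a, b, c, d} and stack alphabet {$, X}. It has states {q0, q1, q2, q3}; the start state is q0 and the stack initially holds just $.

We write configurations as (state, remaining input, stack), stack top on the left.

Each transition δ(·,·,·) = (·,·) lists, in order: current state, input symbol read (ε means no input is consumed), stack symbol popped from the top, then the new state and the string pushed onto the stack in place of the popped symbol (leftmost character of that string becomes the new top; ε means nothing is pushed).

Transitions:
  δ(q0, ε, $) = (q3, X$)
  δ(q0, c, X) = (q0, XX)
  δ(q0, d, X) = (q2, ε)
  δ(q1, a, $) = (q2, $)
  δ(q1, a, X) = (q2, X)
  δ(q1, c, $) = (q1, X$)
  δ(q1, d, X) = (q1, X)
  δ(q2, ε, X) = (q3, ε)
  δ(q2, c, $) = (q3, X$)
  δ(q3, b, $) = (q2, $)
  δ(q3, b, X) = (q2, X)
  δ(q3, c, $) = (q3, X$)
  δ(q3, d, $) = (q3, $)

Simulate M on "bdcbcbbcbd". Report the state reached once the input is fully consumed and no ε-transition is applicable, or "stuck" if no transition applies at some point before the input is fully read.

q3

(q0, bdcbcbbcbd, $)
  ε-move, top $: go to q3, push X$ → (q3, bdcbcbbcbd, X$)
  read b, top X: go to q2, push X → (q2, dcbcbbcbd, X$)
  ε-move, top X: go to q3, push ε → (q3, dcbcbbcbd, $)
  read d, top $: go to q3, push $ → (q3, cbcbbcbd, $)
  read c, top $: go to q3, push X$ → (q3, bcbbcbd, X$)
  read b, top X: go to q2, push X → (q2, cbbcbd, X$)
  ε-move, top X: go to q3, push ε → (q3, cbbcbd, $)
  read c, top $: go to q3, push X$ → (q3, bbcbd, X$)
  read b, top X: go to q2, push X → (q2, bcbd, X$)
  ε-move, top X: go to q3, push ε → (q3, bcbd, $)
  read b, top $: go to q2, push $ → (q2, cbd, $)
  read c, top $: go to q3, push X$ → (q3, bd, X$)
  read b, top X: go to q2, push X → (q2, d, X$)
  ε-move, top X: go to q3, push ε → (q3, d, $)
  read d, top $: go to q3, push $ → (q3, ε, $)
All input consumed; M is in state q3.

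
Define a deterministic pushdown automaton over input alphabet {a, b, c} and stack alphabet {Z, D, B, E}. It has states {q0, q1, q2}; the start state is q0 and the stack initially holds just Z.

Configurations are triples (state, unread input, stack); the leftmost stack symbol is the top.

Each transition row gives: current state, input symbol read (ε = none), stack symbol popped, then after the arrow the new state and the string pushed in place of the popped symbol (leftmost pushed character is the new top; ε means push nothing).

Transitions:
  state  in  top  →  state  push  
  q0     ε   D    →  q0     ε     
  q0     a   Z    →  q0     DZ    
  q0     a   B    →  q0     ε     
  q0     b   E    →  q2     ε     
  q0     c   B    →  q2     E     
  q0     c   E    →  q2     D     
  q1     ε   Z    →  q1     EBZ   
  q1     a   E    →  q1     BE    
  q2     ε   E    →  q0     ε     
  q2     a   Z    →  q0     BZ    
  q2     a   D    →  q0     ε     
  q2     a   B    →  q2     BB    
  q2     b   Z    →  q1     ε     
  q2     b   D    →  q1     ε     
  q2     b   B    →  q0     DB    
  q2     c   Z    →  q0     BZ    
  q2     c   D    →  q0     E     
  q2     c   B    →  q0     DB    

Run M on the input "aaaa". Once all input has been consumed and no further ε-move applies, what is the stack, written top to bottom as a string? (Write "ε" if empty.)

Z

(q0, aaaa, Z) ⊢ (q0, aaa, DZ) ⊢ (q0, aaa, Z) ⊢ (q0, aa, DZ) ⊢ (q0, aa, Z) ⊢ (q0, a, DZ) ⊢ (q0, a, Z) ⊢ (q0, ε, DZ) ⊢ (q0, ε, Z)
All input consumed in state q0 with stack Z.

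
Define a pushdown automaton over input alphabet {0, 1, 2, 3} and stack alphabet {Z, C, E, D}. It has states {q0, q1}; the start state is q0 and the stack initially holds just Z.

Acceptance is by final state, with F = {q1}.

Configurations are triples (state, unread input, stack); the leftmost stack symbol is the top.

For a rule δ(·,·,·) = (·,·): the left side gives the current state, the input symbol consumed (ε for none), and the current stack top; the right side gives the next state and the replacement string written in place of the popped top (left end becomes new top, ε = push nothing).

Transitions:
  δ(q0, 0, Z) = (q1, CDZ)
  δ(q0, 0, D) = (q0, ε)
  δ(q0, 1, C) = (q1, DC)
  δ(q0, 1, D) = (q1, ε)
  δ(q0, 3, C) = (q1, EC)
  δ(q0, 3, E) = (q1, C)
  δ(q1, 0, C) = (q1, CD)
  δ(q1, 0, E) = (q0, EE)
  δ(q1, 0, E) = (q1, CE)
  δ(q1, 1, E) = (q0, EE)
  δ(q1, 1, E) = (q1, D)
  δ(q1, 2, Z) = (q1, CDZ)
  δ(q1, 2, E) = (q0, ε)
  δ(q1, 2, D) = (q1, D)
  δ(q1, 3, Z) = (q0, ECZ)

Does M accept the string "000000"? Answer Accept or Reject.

Accept

One accepting computation: (q0, 000000, Z) ⊢ (q1, 00000, CDZ) ⊢ (q1, 0000, CDDZ) ⊢ (q1, 000, CDDDZ) ⊢ (q1, 00, CDDDDZ) ⊢ (q1, 0, CDDDDDZ) ⊢ (q1, ε, CDDDDDDZ)
All input consumed and state q1 ∈ F.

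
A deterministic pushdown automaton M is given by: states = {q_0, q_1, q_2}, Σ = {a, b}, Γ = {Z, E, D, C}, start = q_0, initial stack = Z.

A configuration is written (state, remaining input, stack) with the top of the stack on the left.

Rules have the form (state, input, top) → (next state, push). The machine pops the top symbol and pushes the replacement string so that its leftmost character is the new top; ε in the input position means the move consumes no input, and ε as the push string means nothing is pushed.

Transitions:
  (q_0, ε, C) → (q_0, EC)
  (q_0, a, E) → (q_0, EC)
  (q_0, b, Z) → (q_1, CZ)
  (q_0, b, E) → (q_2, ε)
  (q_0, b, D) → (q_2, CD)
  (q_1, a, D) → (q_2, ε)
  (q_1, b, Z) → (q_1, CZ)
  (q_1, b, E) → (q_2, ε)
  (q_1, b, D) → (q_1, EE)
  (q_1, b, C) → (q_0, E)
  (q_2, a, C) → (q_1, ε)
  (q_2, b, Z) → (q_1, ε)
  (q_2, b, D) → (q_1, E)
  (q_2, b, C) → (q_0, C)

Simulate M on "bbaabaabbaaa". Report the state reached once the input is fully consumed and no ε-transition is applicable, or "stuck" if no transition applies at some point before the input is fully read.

stuck

(q_0, bbaabaabbaaa, Z)
  read b, top Z: go to q_1, push CZ → (q_1, baabaabbaaa, CZ)
  read b, top C: go to q_0, push E → (q_0, aabaabbaaa, EZ)
  read a, top E: go to q_0, push EC → (q_0, abaabbaaa, ECZ)
  read a, top E: go to q_0, push EC → (q_0, baabbaaa, ECCZ)
  read b, top E: go to q_2, push ε → (q_2, aabbaaa, CCZ)
  read a, top C: go to q_1, push ε → (q_1, abbaaa, CZ)
No transition for (q_1, a, top C); M blocks with input abbaaa remaining.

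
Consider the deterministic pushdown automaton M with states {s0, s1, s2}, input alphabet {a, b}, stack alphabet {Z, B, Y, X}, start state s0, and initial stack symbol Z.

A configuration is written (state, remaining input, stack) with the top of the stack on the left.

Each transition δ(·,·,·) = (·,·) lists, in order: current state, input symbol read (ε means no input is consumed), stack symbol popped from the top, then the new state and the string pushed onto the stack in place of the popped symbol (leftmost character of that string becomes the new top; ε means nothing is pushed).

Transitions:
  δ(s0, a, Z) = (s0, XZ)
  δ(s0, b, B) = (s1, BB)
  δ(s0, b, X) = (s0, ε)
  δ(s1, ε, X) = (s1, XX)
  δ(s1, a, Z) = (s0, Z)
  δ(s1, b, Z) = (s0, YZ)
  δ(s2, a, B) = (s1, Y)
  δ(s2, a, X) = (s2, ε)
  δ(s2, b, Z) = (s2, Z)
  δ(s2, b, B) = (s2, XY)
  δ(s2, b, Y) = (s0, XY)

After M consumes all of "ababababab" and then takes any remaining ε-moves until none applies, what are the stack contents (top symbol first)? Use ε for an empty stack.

(s0, ababababab, Z)
  read a, top Z: go to s0, push XZ → (s0, babababab, XZ)
  read b, top X: go to s0, push ε → (s0, abababab, Z)
  read a, top Z: go to s0, push XZ → (s0, bababab, XZ)
  read b, top X: go to s0, push ε → (s0, ababab, Z)
  read a, top Z: go to s0, push XZ → (s0, babab, XZ)
  read b, top X: go to s0, push ε → (s0, abab, Z)
  read a, top Z: go to s0, push XZ → (s0, bab, XZ)
  read b, top X: go to s0, push ε → (s0, ab, Z)
  read a, top Z: go to s0, push XZ → (s0, b, XZ)
  read b, top X: go to s0, push ε → (s0, ε, Z)
All input consumed in state s0 with stack Z.

Z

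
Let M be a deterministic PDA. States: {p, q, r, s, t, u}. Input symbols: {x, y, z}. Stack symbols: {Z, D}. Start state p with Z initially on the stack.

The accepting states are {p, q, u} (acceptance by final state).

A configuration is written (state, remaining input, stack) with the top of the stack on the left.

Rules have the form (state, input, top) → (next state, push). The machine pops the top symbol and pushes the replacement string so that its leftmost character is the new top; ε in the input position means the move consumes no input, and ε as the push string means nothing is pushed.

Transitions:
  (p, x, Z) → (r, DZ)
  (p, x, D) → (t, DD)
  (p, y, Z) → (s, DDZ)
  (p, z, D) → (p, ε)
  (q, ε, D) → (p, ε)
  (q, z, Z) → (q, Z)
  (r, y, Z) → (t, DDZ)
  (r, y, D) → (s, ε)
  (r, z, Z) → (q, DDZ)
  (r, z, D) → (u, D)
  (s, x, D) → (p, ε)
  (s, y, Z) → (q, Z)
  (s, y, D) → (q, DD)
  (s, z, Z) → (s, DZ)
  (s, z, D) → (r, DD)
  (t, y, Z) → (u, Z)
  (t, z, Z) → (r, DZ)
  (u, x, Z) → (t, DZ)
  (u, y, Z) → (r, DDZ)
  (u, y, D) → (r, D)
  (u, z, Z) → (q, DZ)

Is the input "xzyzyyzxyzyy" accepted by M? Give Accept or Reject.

Accept

(p, xzyzyyzxyzyy, Z) ⊢ (r, zyzyyzxyzyy, DZ) ⊢ (u, yzyyzxyzyy, DZ) ⊢ (r, zyyzxyzyy, DZ) ⊢ (u, yyzxyzyy, DZ) ⊢ (r, yzxyzyy, DZ) ⊢ (s, zxyzyy, Z) ⊢ (s, xyzyy, DZ) ⊢ (p, yzyy, Z) ⊢ (s, zyy, DDZ) ⊢ (r, yy, DDDZ) ⊢ (s, y, DDZ) ⊢ (q, ε, DDDZ)
All input consumed; state q ∈ F.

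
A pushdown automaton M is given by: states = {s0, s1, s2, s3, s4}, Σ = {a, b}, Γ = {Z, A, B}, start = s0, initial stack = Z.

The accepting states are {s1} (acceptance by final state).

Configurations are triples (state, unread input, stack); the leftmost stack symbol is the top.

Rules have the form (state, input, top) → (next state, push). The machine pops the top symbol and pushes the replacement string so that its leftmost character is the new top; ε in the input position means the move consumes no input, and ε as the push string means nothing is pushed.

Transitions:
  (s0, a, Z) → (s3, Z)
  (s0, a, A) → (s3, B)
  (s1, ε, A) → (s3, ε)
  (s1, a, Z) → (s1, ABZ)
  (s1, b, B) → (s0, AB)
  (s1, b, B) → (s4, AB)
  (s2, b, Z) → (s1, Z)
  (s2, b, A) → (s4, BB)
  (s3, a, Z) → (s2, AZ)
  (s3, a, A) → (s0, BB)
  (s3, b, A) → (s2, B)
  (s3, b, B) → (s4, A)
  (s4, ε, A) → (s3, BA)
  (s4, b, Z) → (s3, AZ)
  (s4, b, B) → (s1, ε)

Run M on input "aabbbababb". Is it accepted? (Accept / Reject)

No computation consumes all input and reaches a final state.

Reject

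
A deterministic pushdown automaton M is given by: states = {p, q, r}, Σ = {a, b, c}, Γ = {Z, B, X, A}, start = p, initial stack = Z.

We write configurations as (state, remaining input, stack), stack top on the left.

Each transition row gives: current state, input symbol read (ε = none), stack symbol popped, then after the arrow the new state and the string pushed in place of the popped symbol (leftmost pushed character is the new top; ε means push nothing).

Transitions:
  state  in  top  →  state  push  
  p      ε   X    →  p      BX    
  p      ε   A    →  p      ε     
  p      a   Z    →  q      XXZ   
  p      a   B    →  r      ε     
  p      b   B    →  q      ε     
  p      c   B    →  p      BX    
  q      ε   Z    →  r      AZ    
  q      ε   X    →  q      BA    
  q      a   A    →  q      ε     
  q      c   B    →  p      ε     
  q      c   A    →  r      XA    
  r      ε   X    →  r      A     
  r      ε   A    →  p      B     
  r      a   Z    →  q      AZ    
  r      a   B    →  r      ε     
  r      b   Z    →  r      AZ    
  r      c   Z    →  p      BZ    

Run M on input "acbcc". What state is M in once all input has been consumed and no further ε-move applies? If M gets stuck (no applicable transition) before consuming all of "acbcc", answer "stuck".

(p, acbcc, Z)
  read a, top Z: go to q, push XXZ → (q, cbcc, XXZ)
  ε-move, top X: go to q, push BA → (q, cbcc, BAXZ)
  read c, top B: go to p, push ε → (p, bcc, AXZ)
  ε-move, top A: go to p, push ε → (p, bcc, XZ)
  ε-move, top X: go to p, push BX → (p, bcc, BXZ)
  read b, top B: go to q, push ε → (q, cc, XZ)
  ε-move, top X: go to q, push BA → (q, cc, BAZ)
  read c, top B: go to p, push ε → (p, c, AZ)
  ε-move, top A: go to p, push ε → (p, c, Z)
No transition for (p, c, top Z); M blocks with input c remaining.

stuck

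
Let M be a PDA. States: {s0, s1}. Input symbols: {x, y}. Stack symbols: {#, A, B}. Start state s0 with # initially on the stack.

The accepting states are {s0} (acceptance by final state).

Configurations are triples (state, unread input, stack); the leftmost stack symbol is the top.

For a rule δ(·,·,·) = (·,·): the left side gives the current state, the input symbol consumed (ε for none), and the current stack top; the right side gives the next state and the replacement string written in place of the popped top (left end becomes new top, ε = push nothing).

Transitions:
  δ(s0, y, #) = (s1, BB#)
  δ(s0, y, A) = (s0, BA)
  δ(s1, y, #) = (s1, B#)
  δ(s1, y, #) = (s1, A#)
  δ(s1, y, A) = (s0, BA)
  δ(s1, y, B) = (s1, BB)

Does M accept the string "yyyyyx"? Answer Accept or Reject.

No computation consumes all input and reaches a final state.

Reject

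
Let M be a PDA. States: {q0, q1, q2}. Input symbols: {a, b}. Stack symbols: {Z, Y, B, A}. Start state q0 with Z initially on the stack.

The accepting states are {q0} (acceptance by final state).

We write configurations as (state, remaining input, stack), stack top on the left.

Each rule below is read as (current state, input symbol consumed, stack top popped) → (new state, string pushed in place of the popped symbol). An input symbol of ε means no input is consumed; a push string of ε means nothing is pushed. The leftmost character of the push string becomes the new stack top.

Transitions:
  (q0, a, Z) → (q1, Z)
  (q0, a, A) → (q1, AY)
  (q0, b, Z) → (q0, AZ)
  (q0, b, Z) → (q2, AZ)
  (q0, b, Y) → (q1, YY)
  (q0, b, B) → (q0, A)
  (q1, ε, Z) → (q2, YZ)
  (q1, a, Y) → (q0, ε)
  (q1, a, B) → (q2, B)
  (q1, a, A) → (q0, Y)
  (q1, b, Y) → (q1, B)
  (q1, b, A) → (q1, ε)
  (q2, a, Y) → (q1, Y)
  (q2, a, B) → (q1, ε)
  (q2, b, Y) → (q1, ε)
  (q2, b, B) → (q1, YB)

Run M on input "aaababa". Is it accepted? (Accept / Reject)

One accepting computation: (q0, aaababa, Z) ⊢ (q1, aababa, Z) ⊢ (q2, aababa, YZ) ⊢ (q1, ababa, YZ) ⊢ (q0, baba, Z) ⊢ (q0, aba, AZ) ⊢ (q1, ba, AYZ) ⊢ (q1, a, YZ) ⊢ (q0, ε, Z)
All input consumed and state q0 ∈ F.

Accept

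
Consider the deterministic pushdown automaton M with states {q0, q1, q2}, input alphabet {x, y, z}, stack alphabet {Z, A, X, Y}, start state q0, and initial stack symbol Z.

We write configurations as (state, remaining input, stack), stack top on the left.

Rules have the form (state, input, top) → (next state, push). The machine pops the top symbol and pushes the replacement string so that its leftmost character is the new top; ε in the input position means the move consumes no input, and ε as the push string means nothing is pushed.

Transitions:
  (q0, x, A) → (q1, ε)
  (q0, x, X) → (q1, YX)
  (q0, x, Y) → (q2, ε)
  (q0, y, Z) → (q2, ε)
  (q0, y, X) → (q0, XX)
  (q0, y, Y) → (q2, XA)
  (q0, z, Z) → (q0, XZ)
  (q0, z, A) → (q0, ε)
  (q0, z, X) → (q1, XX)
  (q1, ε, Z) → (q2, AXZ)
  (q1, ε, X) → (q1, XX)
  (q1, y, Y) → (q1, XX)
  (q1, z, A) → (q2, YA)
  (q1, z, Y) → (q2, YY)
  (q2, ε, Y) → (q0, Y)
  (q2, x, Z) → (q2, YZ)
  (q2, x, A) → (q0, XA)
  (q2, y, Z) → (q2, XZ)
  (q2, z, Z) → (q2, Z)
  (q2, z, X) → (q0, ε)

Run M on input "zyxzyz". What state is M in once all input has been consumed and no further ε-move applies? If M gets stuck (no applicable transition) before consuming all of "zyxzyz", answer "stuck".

q0

(q0, zyxzyz, Z)
  read z, top Z: go to q0, push XZ → (q0, yxzyz, XZ)
  read y, top X: go to q0, push XX → (q0, xzyz, XXZ)
  read x, top X: go to q1, push YX → (q1, zyz, YXXZ)
  read z, top Y: go to q2, push YY → (q2, yz, YYXXZ)
  ε-move, top Y: go to q0, push Y → (q0, yz, YYXXZ)
  read y, top Y: go to q2, push XA → (q2, z, XAYXXZ)
  read z, top X: go to q0, push ε → (q0, ε, AYXXZ)
All input consumed; M is in state q0.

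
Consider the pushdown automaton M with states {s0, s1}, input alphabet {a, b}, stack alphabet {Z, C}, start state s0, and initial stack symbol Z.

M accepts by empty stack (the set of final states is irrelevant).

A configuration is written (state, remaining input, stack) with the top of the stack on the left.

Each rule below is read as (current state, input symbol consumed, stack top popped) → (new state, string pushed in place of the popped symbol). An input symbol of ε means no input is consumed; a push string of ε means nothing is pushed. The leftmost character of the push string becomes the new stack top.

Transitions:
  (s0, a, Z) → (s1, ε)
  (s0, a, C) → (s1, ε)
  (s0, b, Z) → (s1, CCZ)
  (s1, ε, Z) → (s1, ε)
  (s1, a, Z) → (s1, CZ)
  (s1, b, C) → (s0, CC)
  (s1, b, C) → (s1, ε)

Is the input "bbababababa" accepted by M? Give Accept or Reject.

No computation consumes all input and empties the stack.

Reject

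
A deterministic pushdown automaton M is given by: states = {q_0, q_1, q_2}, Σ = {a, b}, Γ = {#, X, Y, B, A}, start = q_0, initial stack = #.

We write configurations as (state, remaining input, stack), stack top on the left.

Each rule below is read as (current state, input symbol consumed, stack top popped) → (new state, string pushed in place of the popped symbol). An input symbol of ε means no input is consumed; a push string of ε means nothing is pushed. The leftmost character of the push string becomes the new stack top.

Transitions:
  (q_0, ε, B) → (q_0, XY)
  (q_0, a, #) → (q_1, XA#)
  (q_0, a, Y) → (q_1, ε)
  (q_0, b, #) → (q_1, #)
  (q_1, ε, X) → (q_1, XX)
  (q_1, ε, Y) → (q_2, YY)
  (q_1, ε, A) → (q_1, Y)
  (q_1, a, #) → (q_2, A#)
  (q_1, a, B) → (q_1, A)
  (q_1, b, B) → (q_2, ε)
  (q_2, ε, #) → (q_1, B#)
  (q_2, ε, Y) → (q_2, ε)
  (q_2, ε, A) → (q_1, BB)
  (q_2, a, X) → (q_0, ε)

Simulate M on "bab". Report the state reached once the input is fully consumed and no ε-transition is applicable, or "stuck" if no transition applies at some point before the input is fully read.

(q_0, bab, #) ⊢ (q_1, ab, #) ⊢ (q_2, b, A#) ⊢ (q_1, b, BB#) ⊢ (q_2, ε, B#)
All input consumed; M is in state q_2.

q_2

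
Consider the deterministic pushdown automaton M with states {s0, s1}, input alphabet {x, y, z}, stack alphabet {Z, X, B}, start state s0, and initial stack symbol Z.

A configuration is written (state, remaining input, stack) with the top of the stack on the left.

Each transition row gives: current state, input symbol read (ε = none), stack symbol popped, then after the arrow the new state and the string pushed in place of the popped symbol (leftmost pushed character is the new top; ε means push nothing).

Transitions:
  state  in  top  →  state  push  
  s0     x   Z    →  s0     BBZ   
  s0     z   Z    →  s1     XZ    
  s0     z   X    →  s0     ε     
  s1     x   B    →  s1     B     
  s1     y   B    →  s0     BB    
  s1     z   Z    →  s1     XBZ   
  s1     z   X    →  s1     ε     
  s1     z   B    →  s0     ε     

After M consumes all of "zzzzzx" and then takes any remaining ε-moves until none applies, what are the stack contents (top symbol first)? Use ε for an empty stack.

BBZ

(s0, zzzzzx, Z)
  read z, top Z: go to s1, push XZ → (s1, zzzzx, XZ)
  read z, top X: go to s1, push ε → (s1, zzzx, Z)
  read z, top Z: go to s1, push XBZ → (s1, zzx, XBZ)
  read z, top X: go to s1, push ε → (s1, zx, BZ)
  read z, top B: go to s0, push ε → (s0, x, Z)
  read x, top Z: go to s0, push BBZ → (s0, ε, BBZ)
All input consumed in state s0 with stack BBZ.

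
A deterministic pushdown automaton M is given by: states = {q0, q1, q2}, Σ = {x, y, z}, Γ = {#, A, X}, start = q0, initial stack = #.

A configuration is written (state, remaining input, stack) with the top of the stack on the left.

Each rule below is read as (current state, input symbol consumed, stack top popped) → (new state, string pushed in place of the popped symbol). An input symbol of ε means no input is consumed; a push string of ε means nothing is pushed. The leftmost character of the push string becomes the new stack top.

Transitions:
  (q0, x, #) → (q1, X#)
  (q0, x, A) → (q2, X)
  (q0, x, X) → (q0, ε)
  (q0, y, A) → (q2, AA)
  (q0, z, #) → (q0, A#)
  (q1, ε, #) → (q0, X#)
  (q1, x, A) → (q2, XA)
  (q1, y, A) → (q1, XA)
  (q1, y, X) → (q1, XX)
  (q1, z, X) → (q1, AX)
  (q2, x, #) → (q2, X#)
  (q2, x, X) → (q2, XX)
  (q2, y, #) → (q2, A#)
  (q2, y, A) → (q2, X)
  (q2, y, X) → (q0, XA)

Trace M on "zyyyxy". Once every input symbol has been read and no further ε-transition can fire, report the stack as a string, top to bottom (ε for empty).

AAA#

(q0, zyyyxy, #)
  read z, top #: go to q0, push A# → (q0, yyyxy, A#)
  read y, top A: go to q2, push AA → (q2, yyxy, AA#)
  read y, top A: go to q2, push X → (q2, yxy, XA#)
  read y, top X: go to q0, push XA → (q0, xy, XAA#)
  read x, top X: go to q0, push ε → (q0, y, AA#)
  read y, top A: go to q2, push AA → (q2, ε, AAA#)
All input consumed in state q2 with stack AAA#.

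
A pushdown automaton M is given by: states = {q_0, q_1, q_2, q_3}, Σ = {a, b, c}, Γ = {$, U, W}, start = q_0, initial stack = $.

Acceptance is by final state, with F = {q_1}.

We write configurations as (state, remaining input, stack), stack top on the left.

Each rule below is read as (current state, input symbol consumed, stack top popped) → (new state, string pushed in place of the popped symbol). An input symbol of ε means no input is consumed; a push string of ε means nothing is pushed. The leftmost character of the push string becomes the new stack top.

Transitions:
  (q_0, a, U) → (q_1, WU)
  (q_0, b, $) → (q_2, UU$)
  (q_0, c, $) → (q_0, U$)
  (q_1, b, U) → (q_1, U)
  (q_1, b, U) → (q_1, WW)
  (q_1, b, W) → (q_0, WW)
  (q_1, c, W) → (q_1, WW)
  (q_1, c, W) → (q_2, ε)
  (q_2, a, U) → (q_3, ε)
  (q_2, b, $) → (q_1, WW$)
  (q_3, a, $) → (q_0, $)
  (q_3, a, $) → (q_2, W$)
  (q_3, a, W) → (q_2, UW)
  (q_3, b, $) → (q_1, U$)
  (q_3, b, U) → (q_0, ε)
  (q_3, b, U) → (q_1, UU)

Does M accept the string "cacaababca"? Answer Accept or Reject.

One accepting computation: (q_0, cacaababca, $) ⊢ (q_0, acaababca, U$) ⊢ (q_1, caababca, WU$) ⊢ (q_2, aababca, U$) ⊢ (q_3, ababca, $) ⊢ (q_0, babca, $) ⊢ (q_2, abca, UU$) ⊢ (q_3, bca, U$) ⊢ (q_0, ca, $) ⊢ (q_0, a, U$) ⊢ (q_1, ε, WU$)
All input consumed and state q_1 ∈ F.

Accept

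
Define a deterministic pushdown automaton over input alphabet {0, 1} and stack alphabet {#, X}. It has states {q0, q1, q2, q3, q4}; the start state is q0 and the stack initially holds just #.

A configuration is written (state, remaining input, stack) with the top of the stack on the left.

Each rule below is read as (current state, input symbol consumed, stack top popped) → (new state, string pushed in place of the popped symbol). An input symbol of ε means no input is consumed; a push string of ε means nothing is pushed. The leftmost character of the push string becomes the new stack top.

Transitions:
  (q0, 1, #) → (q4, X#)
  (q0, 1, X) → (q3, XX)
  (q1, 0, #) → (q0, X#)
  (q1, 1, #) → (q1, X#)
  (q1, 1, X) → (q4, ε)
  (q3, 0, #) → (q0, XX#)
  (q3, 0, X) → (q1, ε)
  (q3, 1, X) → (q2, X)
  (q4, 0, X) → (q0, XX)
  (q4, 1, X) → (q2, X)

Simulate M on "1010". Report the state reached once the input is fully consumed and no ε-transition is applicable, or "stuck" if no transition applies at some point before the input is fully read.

(q0, 1010, #)
  read 1, top #: go to q4, push X# → (q4, 010, X#)
  read 0, top X: go to q0, push XX → (q0, 10, XX#)
  read 1, top X: go to q3, push XX → (q3, 0, XXX#)
  read 0, top X: go to q1, push ε → (q1, ε, XX#)
All input consumed; M is in state q1.

q1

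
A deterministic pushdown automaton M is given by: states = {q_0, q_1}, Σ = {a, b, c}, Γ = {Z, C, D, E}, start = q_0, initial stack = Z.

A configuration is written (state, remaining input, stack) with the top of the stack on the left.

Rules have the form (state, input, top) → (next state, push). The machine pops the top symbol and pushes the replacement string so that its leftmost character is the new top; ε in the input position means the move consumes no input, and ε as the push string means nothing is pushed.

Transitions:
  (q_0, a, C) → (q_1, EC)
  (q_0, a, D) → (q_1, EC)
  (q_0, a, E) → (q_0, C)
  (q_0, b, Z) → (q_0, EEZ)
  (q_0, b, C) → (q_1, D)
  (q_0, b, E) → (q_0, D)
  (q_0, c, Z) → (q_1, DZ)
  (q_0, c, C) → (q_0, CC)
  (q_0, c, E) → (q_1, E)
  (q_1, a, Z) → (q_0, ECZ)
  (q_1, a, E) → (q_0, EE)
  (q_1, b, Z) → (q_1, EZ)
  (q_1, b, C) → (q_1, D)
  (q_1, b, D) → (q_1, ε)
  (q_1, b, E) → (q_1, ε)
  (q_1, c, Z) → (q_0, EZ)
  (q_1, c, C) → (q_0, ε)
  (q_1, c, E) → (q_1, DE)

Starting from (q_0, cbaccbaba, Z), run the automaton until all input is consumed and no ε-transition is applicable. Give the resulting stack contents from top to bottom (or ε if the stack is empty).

(q_0, cbaccbaba, Z)
  read c, top Z: go to q_1, push DZ → (q_1, baccbaba, DZ)
  read b, top D: go to q_1, push ε → (q_1, accbaba, Z)
  read a, top Z: go to q_0, push ECZ → (q_0, ccbaba, ECZ)
  read c, top E: go to q_1, push E → (q_1, cbaba, ECZ)
  read c, top E: go to q_1, push DE → (q_1, baba, DECZ)
  read b, top D: go to q_1, push ε → (q_1, aba, ECZ)
  read a, top E: go to q_0, push EE → (q_0, ba, EECZ)
  read b, top E: go to q_0, push D → (q_0, a, DECZ)
  read a, top D: go to q_1, push EC → (q_1, ε, ECECZ)
All input consumed in state q_1 with stack ECECZ.

ECECZ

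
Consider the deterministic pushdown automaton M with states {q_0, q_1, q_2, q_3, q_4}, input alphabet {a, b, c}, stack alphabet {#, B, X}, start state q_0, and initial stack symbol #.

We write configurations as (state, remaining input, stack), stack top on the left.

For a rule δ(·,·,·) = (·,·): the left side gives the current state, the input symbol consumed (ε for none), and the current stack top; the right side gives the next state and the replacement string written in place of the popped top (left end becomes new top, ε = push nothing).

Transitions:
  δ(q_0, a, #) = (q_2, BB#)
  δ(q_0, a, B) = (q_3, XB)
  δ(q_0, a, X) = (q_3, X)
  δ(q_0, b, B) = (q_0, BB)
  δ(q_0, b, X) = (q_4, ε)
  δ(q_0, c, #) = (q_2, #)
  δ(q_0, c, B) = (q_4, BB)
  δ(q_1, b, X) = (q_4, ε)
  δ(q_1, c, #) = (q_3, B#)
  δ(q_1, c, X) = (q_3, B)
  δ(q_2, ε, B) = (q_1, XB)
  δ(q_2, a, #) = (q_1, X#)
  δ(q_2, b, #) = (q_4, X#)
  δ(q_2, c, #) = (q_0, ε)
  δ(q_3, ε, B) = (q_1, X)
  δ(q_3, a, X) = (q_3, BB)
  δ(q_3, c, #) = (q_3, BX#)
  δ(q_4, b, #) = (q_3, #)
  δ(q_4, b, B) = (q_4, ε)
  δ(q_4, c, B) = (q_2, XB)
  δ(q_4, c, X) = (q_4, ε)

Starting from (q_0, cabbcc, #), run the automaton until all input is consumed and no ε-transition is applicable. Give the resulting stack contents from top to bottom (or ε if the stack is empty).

(q_0, cabbcc, #)
  read c, top #: go to q_2, push # → (q_2, abbcc, #)
  read a, top #: go to q_1, push X# → (q_1, bbcc, X#)
  read b, top X: go to q_4, push ε → (q_4, bcc, #)
  read b, top #: go to q_3, push # → (q_3, cc, #)
  read c, top #: go to q_3, push BX# → (q_3, c, BX#)
  ε-move, top B: go to q_1, push X → (q_1, c, XX#)
  read c, top X: go to q_3, push B → (q_3, ε, BX#)
  ε-move, top B: go to q_1, push X → (q_1, ε, XX#)
All input consumed in state q_1 with stack XX#.

XX#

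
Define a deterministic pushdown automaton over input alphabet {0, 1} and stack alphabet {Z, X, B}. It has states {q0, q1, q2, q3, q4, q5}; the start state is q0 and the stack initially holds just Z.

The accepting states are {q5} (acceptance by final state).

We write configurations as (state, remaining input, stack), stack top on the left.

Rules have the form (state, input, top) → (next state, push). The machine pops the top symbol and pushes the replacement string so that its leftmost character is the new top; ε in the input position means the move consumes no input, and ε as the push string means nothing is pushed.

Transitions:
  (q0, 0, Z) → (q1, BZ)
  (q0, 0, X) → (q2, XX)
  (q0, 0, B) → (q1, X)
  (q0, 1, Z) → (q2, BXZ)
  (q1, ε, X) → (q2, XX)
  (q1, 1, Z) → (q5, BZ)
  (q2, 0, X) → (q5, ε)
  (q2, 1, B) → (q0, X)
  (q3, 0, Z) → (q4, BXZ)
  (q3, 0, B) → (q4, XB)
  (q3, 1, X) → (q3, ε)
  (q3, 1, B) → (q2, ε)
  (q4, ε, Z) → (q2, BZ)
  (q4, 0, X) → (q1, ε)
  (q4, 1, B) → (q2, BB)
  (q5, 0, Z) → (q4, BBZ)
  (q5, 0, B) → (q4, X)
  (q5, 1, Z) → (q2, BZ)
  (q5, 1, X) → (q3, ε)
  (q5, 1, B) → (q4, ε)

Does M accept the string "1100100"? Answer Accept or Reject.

(q0, 1100100, Z)
  read 1, top Z: go to q2, push BXZ → (q2, 100100, BXZ)
  read 1, top B: go to q0, push X → (q0, 00100, XXZ)
  read 0, top X: go to q2, push XX → (q2, 0100, XXXZ)
  read 0, top X: go to q5, push ε → (q5, 100, XXZ)
  read 1, top X: go to q3, push ε → (q3, 00, XZ)
No transition applies at (q3, 00, XZ); input not fully consumed.

Reject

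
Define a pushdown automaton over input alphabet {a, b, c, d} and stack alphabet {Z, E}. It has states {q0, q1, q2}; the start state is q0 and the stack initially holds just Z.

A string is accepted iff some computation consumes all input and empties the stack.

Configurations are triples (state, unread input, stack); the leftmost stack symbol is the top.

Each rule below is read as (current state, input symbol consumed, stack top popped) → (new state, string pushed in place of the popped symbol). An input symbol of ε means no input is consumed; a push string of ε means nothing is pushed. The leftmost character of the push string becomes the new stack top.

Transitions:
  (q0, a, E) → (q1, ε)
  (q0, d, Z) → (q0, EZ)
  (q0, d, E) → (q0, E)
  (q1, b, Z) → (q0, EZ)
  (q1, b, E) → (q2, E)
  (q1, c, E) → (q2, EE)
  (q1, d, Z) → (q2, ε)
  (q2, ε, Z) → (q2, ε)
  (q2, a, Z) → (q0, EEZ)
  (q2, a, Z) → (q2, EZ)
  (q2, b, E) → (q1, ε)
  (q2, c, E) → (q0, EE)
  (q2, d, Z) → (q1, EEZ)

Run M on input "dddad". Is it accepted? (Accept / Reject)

One accepting computation: (q0, dddad, Z) ⊢ (q0, ddad, EZ) ⊢ (q0, dad, EZ) ⊢ (q0, ad, EZ) ⊢ (q1, d, Z) ⊢ (q2, ε, ε)
All input consumed and the stack is empty.

Accept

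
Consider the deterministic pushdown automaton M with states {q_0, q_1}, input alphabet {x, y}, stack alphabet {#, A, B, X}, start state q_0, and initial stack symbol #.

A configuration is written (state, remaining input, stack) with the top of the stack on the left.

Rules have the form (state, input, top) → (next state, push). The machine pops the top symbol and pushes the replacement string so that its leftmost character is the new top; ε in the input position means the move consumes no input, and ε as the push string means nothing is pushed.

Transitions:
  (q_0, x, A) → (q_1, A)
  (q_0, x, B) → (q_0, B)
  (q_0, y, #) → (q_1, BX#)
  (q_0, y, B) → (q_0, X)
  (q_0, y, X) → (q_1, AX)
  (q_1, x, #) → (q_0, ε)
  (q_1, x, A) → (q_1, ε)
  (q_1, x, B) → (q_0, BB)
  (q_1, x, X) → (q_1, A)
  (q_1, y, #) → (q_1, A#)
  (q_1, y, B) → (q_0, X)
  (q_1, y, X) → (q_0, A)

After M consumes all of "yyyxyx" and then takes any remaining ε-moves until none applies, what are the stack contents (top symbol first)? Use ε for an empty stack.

AX#

(q_0, yyyxyx, #)
  read y, top #: go to q_1, push BX# → (q_1, yyxyx, BX#)
  read y, top B: go to q_0, push X → (q_0, yxyx, XX#)
  read y, top X: go to q_1, push AX → (q_1, xyx, AXX#)
  read x, top A: go to q_1, push ε → (q_1, yx, XX#)
  read y, top X: go to q_0, push A → (q_0, x, AX#)
  read x, top A: go to q_1, push A → (q_1, ε, AX#)
All input consumed in state q_1 with stack AX#.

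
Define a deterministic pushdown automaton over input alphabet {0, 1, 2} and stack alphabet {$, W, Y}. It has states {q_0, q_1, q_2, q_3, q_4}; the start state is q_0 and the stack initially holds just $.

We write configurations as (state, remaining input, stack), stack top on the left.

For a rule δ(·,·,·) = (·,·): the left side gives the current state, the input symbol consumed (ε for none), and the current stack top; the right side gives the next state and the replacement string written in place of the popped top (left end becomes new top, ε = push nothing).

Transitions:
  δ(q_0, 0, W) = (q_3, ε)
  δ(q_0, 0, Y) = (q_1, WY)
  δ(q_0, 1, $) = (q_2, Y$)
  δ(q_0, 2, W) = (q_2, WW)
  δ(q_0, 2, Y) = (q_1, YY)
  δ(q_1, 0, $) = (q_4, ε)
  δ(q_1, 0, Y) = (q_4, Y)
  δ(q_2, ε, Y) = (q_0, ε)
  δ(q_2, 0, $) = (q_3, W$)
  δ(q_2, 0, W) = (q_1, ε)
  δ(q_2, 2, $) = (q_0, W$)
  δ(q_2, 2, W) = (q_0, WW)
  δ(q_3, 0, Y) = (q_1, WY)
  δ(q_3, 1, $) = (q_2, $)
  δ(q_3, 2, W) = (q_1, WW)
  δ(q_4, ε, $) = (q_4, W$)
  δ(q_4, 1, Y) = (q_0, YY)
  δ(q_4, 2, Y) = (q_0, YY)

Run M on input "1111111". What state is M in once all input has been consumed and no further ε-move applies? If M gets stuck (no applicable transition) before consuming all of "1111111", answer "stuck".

q_0

(q_0, 1111111, $)
  read 1, top $: go to q_2, push Y$ → (q_2, 111111, Y$)
  ε-move, top Y: go to q_0, push ε → (q_0, 111111, $)
  read 1, top $: go to q_2, push Y$ → (q_2, 11111, Y$)
  ε-move, top Y: go to q_0, push ε → (q_0, 11111, $)
  read 1, top $: go to q_2, push Y$ → (q_2, 1111, Y$)
  ε-move, top Y: go to q_0, push ε → (q_0, 1111, $)
  read 1, top $: go to q_2, push Y$ → (q_2, 111, Y$)
  ε-move, top Y: go to q_0, push ε → (q_0, 111, $)
  read 1, top $: go to q_2, push Y$ → (q_2, 11, Y$)
  ε-move, top Y: go to q_0, push ε → (q_0, 11, $)
  read 1, top $: go to q_2, push Y$ → (q_2, 1, Y$)
  ε-move, top Y: go to q_0, push ε → (q_0, 1, $)
  read 1, top $: go to q_2, push Y$ → (q_2, ε, Y$)
  ε-move, top Y: go to q_0, push ε → (q_0, ε, $)
All input consumed; M is in state q_0.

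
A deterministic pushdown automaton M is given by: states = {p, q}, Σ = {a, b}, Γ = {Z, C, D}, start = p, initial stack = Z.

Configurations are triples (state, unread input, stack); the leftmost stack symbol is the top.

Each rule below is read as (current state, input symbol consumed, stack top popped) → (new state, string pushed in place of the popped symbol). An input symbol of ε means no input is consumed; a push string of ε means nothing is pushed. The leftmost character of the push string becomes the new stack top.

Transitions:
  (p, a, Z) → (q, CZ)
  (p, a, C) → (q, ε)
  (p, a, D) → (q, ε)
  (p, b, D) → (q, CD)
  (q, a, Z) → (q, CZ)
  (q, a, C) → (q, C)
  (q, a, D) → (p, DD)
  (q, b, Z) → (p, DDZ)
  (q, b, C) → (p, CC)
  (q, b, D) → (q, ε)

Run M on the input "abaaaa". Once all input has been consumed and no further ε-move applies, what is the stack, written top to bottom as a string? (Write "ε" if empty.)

(p, abaaaa, Z) ⊢ (q, baaaa, CZ) ⊢ (p, aaaa, CCZ) ⊢ (q, aaa, CZ) ⊢ (q, aa, CZ) ⊢ (q, a, CZ) ⊢ (q, ε, CZ)
All input consumed in state q with stack CZ.

CZ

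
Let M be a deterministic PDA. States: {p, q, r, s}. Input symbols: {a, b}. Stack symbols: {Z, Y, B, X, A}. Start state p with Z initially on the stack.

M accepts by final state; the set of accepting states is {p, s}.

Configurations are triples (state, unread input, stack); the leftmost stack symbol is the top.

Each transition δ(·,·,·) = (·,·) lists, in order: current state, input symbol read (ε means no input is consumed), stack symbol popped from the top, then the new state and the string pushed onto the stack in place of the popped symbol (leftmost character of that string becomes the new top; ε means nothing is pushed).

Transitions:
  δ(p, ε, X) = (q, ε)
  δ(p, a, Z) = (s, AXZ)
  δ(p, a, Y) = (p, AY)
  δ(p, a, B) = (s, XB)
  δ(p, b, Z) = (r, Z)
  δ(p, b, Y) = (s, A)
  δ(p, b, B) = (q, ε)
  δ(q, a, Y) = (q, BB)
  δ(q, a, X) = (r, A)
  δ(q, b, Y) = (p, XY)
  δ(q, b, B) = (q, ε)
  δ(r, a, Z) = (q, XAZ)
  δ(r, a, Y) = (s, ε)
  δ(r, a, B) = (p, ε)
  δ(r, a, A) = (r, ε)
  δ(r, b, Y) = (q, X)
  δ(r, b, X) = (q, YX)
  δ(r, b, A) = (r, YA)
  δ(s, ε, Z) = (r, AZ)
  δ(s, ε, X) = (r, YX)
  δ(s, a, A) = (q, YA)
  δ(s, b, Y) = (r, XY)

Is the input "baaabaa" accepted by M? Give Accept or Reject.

(p, baaabaa, Z)
  read b, top Z: go to r, push Z → (r, aaabaa, Z)
  read a, top Z: go to q, push XAZ → (q, aabaa, XAZ)
  read a, top X: go to r, push A → (r, abaa, AAZ)
  read a, top A: go to r, push ε → (r, baa, AZ)
  read b, top A: go to r, push YA → (r, aa, YAZ)
  read a, top Y: go to s, push ε → (s, a, AZ)
  read a, top A: go to q, push YA → (q, ε, YAZ)
All input consumed; state q ∉ F and no further ε-move applies.

Reject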